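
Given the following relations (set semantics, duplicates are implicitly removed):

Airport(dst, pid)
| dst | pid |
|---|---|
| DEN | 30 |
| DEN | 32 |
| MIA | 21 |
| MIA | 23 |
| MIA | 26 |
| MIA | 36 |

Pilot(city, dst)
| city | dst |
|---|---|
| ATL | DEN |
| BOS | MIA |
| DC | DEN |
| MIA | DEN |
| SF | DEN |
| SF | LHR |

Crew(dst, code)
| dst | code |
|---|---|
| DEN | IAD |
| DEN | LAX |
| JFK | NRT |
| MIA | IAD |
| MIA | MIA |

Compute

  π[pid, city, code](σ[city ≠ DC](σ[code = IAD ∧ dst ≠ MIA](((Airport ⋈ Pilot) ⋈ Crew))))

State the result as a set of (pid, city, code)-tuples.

{(30, ATL, IAD), (30, MIA, IAD), (30, SF, IAD), (32, ATL, IAD), (32, MIA, IAD), (32, SF, IAD)}

Natural join on dst: {(DEN, 30, ATL), (DEN, 30, DC), (DEN, 30, MIA), (DEN, 30, SF), (DEN, 32, ATL), (DEN, 32, DC), (DEN, 32, MIA), (DEN, 32, SF), (MIA, 21, BOS), (MIA, 23, BOS), (MIA, 26, BOS), (MIA, 36, BOS)}
Natural join on dst: {(DEN, 30, ATL, IAD), (DEN, 30, ATL, LAX), (DEN, 30, DC, IAD), (DEN, 30, DC, LAX), (DEN, 30, MIA, IAD), (DEN, 30, MIA, LAX), (DEN, 30, SF, IAD), (DEN, 30, SF, LAX), (DEN, 32, ATL, IAD), (DEN, 32, ATL, LAX), (DEN, 32, DC, IAD), (DEN, 32, DC, LAX), (DEN, 32, MIA, IAD), (DEN, 32, MIA, LAX), (DEN, 32, SF, IAD), (DEN, 32, SF, LAX), (MIA, 21, BOS, IAD), (MIA, 21, BOS, MIA), (MIA, 23, BOS, IAD), (MIA, 23, BOS, MIA), (MIA, 26, BOS, IAD), (MIA, 26, BOS, MIA), (MIA, 36, BOS, IAD), (MIA, 36, BOS, MIA)}
Apply σ_{code = IAD ∧ dst ≠ MIA}; surviving tuples: {(DEN, 30, ATL, IAD), (DEN, 30, DC, IAD), (DEN, 30, MIA, IAD), (DEN, 30, SF, IAD), (DEN, 32, ATL, IAD), (DEN, 32, DC, IAD), (DEN, 32, MIA, IAD), (DEN, 32, SF, IAD)}
Apply σ_{city ≠ DC}; surviving tuples: {(DEN, 30, ATL, IAD), (DEN, 30, MIA, IAD), (DEN, 30, SF, IAD), (DEN, 32, ATL, IAD), (DEN, 32, MIA, IAD), (DEN, 32, SF, IAD)}
π[pid, city, code]: project onto (pid, city, code) → {(30, ATL, IAD), (30, MIA, IAD), (30, SF, IAD), (32, ATL, IAD), (32, MIA, IAD), (32, SF, IAD)}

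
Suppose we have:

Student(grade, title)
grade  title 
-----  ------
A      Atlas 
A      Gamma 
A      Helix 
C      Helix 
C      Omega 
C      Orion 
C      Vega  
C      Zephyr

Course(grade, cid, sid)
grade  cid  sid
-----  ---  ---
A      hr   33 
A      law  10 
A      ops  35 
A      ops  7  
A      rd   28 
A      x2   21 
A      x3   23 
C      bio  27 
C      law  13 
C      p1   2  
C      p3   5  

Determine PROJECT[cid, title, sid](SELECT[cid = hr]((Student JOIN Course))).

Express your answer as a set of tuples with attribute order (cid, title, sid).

Joining Student and Course on grade yields {(A, Atlas, hr, 33), (A, Atlas, law, 10), (A, Atlas, ops, 35), (A, Atlas, ops, 7), (A, Atlas, rd, 28), (A, Atlas, x2, 21), (A, Atlas, x3, 23), (A, Gamma, hr, 33), (A, Gamma, law, 10), (A, Gamma, ops, 35), (A, Gamma, ops, 7), (A, Gamma, rd, 28), (A, Gamma, x2, 21), (A, Gamma, x3, 23), (A, Helix, hr, 33), (A, Helix, law, 10), (A, Helix, ops, 35), (A, Helix, ops, 7), (A, Helix, rd, 28), (A, Helix, x2, 21), (A, Helix, x3, 23), (C, Helix, bio, 27), (C, Helix, law, 13), (C, Helix, p1, 2), (C, Helix, p3, 5), (C, Omega, bio, 27), (C, Omega, law, 13), (C, Omega, p1, 2), (C, Omega, p3, 5), (C, Orion, bio, 27), (C, Orion, law, 13), (C, Orion, p1, 2), (C, Orion, p3, 5), (C, Vega, bio, 27), (C, Vega, law, 13), (C, Vega, p1, 2), (C, Vega, p3, 5), (C, Zephyr, bio, 27), (C, Zephyr, law, 13), (C, Zephyr, p1, 2), (C, Zephyr, p3, 5)}.
Filtering on cid = hr leaves {(A, Atlas, hr, 33), (A, Gamma, hr, 33), (A, Helix, hr, 33)}.
π_{cid, title, sid} gives {(hr, Atlas, 33), (hr, Gamma, 33), (hr, Helix, 33)}.

{(hr, Atlas, 33), (hr, Gamma, 33), (hr, Helix, 33)}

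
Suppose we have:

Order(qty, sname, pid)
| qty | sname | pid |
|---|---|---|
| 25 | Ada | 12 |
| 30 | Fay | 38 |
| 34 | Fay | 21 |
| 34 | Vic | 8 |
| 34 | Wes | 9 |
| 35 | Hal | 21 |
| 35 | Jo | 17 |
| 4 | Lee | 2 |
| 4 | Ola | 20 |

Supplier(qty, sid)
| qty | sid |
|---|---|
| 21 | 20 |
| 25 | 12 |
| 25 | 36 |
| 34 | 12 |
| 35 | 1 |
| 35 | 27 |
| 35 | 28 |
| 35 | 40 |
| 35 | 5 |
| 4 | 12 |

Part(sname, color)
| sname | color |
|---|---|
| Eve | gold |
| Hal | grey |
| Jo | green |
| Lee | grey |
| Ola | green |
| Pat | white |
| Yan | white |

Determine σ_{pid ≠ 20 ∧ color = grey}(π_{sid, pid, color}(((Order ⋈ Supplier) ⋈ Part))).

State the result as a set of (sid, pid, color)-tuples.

{(1, 21, grey), (12, 2, grey), (27, 21, grey), (28, 21, grey), (40, 21, grey), (5, 21, grey)}

Joining Order and Supplier on qty yields {(25, Ada, 12, 12), (25, Ada, 12, 36), (34, Fay, 21, 12), (34, Vic, 8, 12), (34, Wes, 9, 12), (35, Hal, 21, 1), (35, Hal, 21, 27), (35, Hal, 21, 28), (35, Hal, 21, 40), (35, Hal, 21, 5), (35, Jo, 17, 1), (35, Jo, 17, 27), (35, Jo, 17, 28), (35, Jo, 17, 40), (35, Jo, 17, 5), (4, Lee, 2, 12), (4, Ola, 20, 12)}.
Joining (Order ⋈ Supplier) and Part on sname yields {(35, Hal, 21, 1, grey), (35, Hal, 21, 27, grey), (35, Hal, 21, 28, grey), (35, Hal, 21, 40, grey), (35, Hal, 21, 5, grey), (35, Jo, 17, 1, green), (35, Jo, 17, 27, green), (35, Jo, 17, 28, green), (35, Jo, 17, 40, green), (35, Jo, 17, 5, green), (4, Lee, 2, 12, grey), (4, Ola, 20, 12, green)}.
π_{sid, pid, color} gives {(1, 17, green), (1, 21, grey), (12, 2, grey), (12, 20, green), (27, 17, green), (27, 21, grey), (28, 17, green), (28, 21, grey), (40, 17, green), (40, 21, grey), (5, 17, green), (5, 21, grey)}.
Filtering on pid ≠ 20 ∧ color = grey leaves {(1, 21, grey), (12, 2, grey), (27, 21, grey), (28, 21, grey), (40, 21, grey), (5, 21, grey)}.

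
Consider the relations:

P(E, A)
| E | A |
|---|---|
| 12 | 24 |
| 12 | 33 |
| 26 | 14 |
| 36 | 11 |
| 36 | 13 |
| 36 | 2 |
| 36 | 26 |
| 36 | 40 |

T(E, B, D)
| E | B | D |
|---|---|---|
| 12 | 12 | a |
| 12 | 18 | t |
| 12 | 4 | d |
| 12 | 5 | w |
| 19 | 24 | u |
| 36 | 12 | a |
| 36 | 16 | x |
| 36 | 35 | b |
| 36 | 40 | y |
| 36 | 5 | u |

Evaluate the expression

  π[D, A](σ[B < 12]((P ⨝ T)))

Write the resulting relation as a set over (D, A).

{(d, 24), (d, 33), (u, 11), (u, 13), (u, 2), (u, 26), (u, 40), (w, 24), (w, 33)}

Natural join on E: {(12, 24, 12, a), (12, 24, 18, t), (12, 24, 4, d), (12, 24, 5, w), (12, 33, 12, a), (12, 33, 18, t), (12, 33, 4, d), (12, 33, 5, w), (36, 11, 12, a), (36, 11, 16, x), (36, 11, 35, b), (36, 11, 40, y), (36, 11, 5, u), (36, 13, 12, a), (36, 13, 16, x), (36, 13, 35, b), (36, 13, 40, y), (36, 13, 5, u), (36, 2, 12, a), (36, 2, 16, x), (36, 2, 35, b), (36, 2, 40, y), (36, 2, 5, u), (36, 26, 12, a), (36, 26, 16, x), (36, 26, 35, b), (36, 26, 40, y), (36, 26, 5, u), (36, 40, 12, a), (36, 40, 16, x), (36, 40, 35, b), (36, 40, 40, y), (36, 40, 5, u)}
Filtering on B < 12 leaves {(12, 24, 4, d), (12, 24, 5, w), (12, 33, 4, d), (12, 33, 5, w), (36, 11, 5, u), (36, 13, 5, u), (36, 2, 5, u), (36, 26, 5, u), (36, 40, 5, u)}.
Keep only column(s) D, A: {(d, 24), (d, 33), (u, 11), (u, 13), (u, 2), (u, 26), (u, 40), (w, 24), (w, 33)}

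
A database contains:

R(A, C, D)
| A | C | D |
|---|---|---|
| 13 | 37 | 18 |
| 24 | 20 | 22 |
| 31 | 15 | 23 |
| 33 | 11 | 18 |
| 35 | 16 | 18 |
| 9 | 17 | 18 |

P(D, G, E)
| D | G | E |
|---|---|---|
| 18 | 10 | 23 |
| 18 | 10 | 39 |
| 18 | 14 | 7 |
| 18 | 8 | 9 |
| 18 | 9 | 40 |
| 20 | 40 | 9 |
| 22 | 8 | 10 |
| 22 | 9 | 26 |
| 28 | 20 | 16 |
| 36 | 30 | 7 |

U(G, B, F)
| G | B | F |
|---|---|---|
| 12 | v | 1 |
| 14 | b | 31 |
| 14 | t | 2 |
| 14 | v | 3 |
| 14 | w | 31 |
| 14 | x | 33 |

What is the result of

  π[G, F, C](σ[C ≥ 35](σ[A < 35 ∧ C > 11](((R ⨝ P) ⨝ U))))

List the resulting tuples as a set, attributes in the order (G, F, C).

R ⋈ P (natural join on D): {(13, 37, 18, 10, 23), (13, 37, 18, 10, 39), (13, 37, 18, 14, 7), (13, 37, 18, 8, 9), (13, 37, 18, 9, 40), (24, 20, 22, 8, 10), (24, 20, 22, 9, 26), (33, 11, 18, 10, 23), (33, 11, 18, 10, 39), (33, 11, 18, 14, 7), (33, 11, 18, 8, 9), (33, 11, 18, 9, 40), (35, 16, 18, 10, 23), (35, 16, 18, 10, 39), (35, 16, 18, 14, 7), (35, 16, 18, 8, 9), (35, 16, 18, 9, 40), (9, 17, 18, 10, 23), (9, 17, 18, 10, 39), (9, 17, 18, 14, 7), (9, 17, 18, 8, 9), (9, 17, 18, 9, 40)}
(R ⨝ P) ⋈ U (natural join on G): {(13, 37, 18, 14, 7, b, 31), (13, 37, 18, 14, 7, t, 2), (13, 37, 18, 14, 7, v, 3), (13, 37, 18, 14, 7, w, 31), (13, 37, 18, 14, 7, x, 33), (33, 11, 18, 14, 7, b, 31), (33, 11, 18, 14, 7, t, 2), (33, 11, 18, 14, 7, v, 3), (33, 11, 18, 14, 7, w, 31), (33, 11, 18, 14, 7, x, 33), (35, 16, 18, 14, 7, b, 31), (35, 16, 18, 14, 7, t, 2), (35, 16, 18, 14, 7, v, 3), (35, 16, 18, 14, 7, w, 31), (35, 16, 18, 14, 7, x, 33), (9, 17, 18, 14, 7, b, 31), (9, 17, 18, 14, 7, t, 2), (9, 17, 18, 14, 7, v, 3), (9, 17, 18, 14, 7, w, 31), (9, 17, 18, 14, 7, x, 33)}
Filtering on A < 35 ∧ C > 11 leaves {(13, 37, 18, 14, 7, b, 31), (13, 37, 18, 14, 7, t, 2), (13, 37, 18, 14, 7, v, 3), (13, 37, 18, 14, 7, w, 31), (13, 37, 18, 14, 7, x, 33), (9, 17, 18, 14, 7, b, 31), (9, 17, 18, 14, 7, t, 2), (9, 17, 18, 14, 7, v, 3), (9, 17, 18, 14, 7, w, 31), (9, 17, 18, 14, 7, x, 33)}.
Filtering on C ≥ 35 leaves {(13, 37, 18, 14, 7, b, 31), (13, 37, 18, 14, 7, t, 2), (13, 37, 18, 14, 7, v, 3), (13, 37, 18, 14, 7, w, 31), (13, 37, 18, 14, 7, x, 33)}.
Projecting to G, F, C (1 duplicate(s) eliminated): {(14, 2, 37), (14, 3, 37), (14, 31, 37), (14, 33, 37)}

{(14, 2, 37), (14, 3, 37), (14, 31, 37), (14, 33, 37)}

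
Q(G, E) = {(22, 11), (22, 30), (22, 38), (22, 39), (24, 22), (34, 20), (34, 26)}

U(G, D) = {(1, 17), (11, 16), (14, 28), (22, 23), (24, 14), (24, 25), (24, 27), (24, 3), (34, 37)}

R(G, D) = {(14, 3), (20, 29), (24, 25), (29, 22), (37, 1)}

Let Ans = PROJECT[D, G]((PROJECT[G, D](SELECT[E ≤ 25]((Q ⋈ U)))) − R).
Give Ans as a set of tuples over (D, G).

Joining Q and U on G yields {(22, 11, 23), (22, 30, 23), (22, 38, 23), (22, 39, 23), (24, 22, 14), (24, 22, 25), (24, 22, 27), (24, 22, 3), (34, 20, 37), (34, 26, 37)}.
σ[E ≤ 25]: keep tuples satisfying E ≤ 25 → {(22, 11, 23), (24, 22, 14), (24, 22, 25), (24, 22, 27), (24, 22, 3), (34, 20, 37)}
Projecting to G, D: {(22, 23), (24, 14), (24, 25), (24, 27), (24, 3), (34, 37)}
Set difference of the two operands is {(22, 23), (24, 14), (24, 27), (24, 3), (34, 37)}.
Projecting to D, G: {(14, 24), (23, 22), (27, 24), (3, 24), (37, 34)}

{(14, 24), (23, 22), (27, 24), (3, 24), (37, 34)}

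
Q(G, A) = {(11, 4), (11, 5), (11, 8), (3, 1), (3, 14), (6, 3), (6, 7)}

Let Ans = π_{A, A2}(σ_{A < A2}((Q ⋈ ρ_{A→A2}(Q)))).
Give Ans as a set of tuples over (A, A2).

{(1, 14), (3, 7), (4, 5), (4, 8), (5, 8)}

ρ[A→A2]: schema becomes (G, A2); tuples unchanged.
Natural join on G: {(11, 4, 4), (11, 4, 5), (11, 4, 8), (11, 5, 4), (11, 5, 5), (11, 5, 8), (11, 8, 4), (11, 8, 5), (11, 8, 8), (3, 1, 1), (3, 1, 14), (3, 14, 1), (3, 14, 14), (6, 3, 3), (6, 3, 7), (6, 7, 3), (6, 7, 7)}
Filtering on A < A2 leaves {(11, 4, 5), (11, 4, 8), (11, 5, 8), (3, 1, 14), (6, 3, 7)}.
Keep only column(s) A, A2: {(1, 14), (3, 7), (4, 5), (4, 8), (5, 8)}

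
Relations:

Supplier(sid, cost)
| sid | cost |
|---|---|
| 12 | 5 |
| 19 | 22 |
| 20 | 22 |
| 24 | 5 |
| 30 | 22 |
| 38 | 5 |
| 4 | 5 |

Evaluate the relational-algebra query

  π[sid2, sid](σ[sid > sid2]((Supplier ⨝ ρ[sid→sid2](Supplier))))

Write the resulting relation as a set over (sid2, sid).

ρ[sid→sid2]: schema becomes (sid2, cost); tuples unchanged.
Natural join on cost: {(12, 5, 12), (12, 5, 24), (12, 5, 38), (12, 5, 4), (19, 22, 19), (19, 22, 20), (19, 22, 30), (20, 22, 19), (20, 22, 20), (20, 22, 30), (24, 5, 12), (24, 5, 24), (24, 5, 38), (24, 5, 4), (30, 22, 19), (30, 22, 20), (30, 22, 30), (38, 5, 12), (38, 5, 24), (38, 5, 38), (38, 5, 4), (4, 5, 12), (4, 5, 24), (4, 5, 38), (4, 5, 4)}
Selection sid > sid2: {(12, 5, 4), (20, 22, 19), (24, 5, 12), (24, 5, 4), (30, 22, 19), (30, 22, 20), (38, 5, 12), (38, 5, 24), (38, 5, 4)}
Keep only column(s) sid2, sid: {(12, 24), (12, 38), (19, 20), (19, 30), (20, 30), (24, 38), (4, 12), (4, 24), (4, 38)}

{(12, 24), (12, 38), (19, 20), (19, 30), (20, 30), (24, 38), (4, 12), (4, 24), (4, 38)}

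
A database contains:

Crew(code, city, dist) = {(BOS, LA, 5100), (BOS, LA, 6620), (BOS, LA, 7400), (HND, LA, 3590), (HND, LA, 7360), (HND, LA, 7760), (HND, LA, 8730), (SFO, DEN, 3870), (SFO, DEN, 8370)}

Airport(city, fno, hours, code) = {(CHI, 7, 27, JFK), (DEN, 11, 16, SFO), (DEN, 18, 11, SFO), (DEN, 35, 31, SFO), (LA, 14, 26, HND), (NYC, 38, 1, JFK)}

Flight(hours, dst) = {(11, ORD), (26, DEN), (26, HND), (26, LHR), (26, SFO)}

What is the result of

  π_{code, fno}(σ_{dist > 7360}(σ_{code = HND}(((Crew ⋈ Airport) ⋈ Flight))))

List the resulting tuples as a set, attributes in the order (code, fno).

{(HND, 14)}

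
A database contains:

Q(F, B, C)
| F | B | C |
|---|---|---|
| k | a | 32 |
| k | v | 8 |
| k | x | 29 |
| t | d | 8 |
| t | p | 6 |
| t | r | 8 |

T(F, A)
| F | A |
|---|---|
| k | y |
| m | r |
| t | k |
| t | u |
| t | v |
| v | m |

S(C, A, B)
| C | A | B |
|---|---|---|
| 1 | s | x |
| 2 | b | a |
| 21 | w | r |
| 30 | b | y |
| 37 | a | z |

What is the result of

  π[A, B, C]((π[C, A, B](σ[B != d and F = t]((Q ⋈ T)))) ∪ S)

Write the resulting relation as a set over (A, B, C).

{(a, z, 37), (b, a, 2), (b, y, 30), (k, p, 6), (k, r, 8), (s, x, 1), (u, p, 6), (u, r, 8), (v, p, 6), (v, r, 8), (w, r, 21)}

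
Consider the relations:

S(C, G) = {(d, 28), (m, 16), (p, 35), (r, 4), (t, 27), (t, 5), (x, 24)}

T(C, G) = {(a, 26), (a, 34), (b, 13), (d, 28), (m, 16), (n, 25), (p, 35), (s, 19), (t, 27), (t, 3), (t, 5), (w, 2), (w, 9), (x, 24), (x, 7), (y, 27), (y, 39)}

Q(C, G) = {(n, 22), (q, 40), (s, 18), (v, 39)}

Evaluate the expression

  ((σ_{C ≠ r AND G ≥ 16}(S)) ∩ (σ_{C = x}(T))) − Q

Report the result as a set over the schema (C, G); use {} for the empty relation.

Apply σ_{C ≠ r AND G ≥ 16}; surviving tuples: {(d, 28), (m, 16), (p, 35), (t, 27), (x, 24)}
Apply σ_{C = x}; surviving tuples: {(x, 24), (x, 7)}
Intersection: {(d, 28), (m, 16), (p, 35), (t, 27), (x, 24)} with {(x, 24), (x, 7)} → {(x, 24)}
Difference: {(x, 24)} with {(n, 22), (q, 40), (s, 18), (v, 39)} → {(x, 24)}

{(x, 24)}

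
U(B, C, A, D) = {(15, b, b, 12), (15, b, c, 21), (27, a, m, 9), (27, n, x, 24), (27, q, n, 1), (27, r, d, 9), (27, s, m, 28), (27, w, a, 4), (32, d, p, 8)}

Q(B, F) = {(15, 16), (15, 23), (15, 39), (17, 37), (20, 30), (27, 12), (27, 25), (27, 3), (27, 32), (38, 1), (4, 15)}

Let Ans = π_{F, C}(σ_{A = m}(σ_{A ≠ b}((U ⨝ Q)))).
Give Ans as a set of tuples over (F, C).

{(12, a), (12, s), (25, a), (25, s), (3, a), (3, s), (32, a), (32, s)}

Natural join on B: {(15, b, b, 12, 16), (15, b, b, 12, 23), (15, b, b, 12, 39), (15, b, c, 21, 16), (15, b, c, 21, 23), (15, b, c, 21, 39), (27, a, m, 9, 12), (27, a, m, 9, 25), (27, a, m, 9, 3), (27, a, m, 9, 32), (27, n, x, 24, 12), (27, n, x, 24, 25), (27, n, x, 24, 3), (27, n, x, 24, 32), (27, q, n, 1, 12), (27, q, n, 1, 25), (27, q, n, 1, 3), (27, q, n, 1, 32), (27, r, d, 9, 12), (27, r, d, 9, 25), (27, r, d, 9, 3), (27, r, d, 9, 32), (27, s, m, 28, 12), (27, s, m, 28, 25), (27, s, m, 28, 3), (27, s, m, 28, 32), (27, w, a, 4, 12), (27, w, a, 4, 25), (27, w, a, 4, 3), (27, w, a, 4, 32)}
Selection A ≠ b: {(15, b, c, 21, 16), (15, b, c, 21, 23), (15, b, c, 21, 39), (27, a, m, 9, 12), (27, a, m, 9, 25), (27, a, m, 9, 3), (27, a, m, 9, 32), (27, n, x, 24, 12), (27, n, x, 24, 25), (27, n, x, 24, 3), (27, n, x, 24, 32), (27, q, n, 1, 12), (27, q, n, 1, 25), (27, q, n, 1, 3), (27, q, n, 1, 32), (27, r, d, 9, 12), (27, r, d, 9, 25), (27, r, d, 9, 3), (27, r, d, 9, 32), (27, s, m, 28, 12), (27, s, m, 28, 25), (27, s, m, 28, 3), (27, s, m, 28, 32), (27, w, a, 4, 12), (27, w, a, 4, 25), (27, w, a, 4, 3), (27, w, a, 4, 32)}
Selection A = m: {(27, a, m, 9, 12), (27, a, m, 9, 25), (27, a, m, 9, 3), (27, a, m, 9, 32), (27, s, m, 28, 12), (27, s, m, 28, 25), (27, s, m, 28, 3), (27, s, m, 28, 32)}
π[F, C]: project onto (F, C) → {(12, a), (12, s), (25, a), (25, s), (3, a), (3, s), (32, a), (32, s)}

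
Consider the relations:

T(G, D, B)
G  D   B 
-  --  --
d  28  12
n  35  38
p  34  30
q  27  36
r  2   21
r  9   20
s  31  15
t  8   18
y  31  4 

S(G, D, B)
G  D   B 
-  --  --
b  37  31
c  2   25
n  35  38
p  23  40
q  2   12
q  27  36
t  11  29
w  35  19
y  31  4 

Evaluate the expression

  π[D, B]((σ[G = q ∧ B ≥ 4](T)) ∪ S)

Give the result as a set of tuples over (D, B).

Filtering on G = q ∧ B ≥ 4 leaves {(q, 27, 36)}.
Set union of the two operands is {(b, 37, 31), (c, 2, 25), (n, 35, 38), (p, 23, 40), (q, 2, 12), (q, 27, 36), (t, 11, 29), (w, 35, 19), (y, 31, 4)}.
π_{D, B} gives {(11, 29), (2, 12), (2, 25), (23, 40), (27, 36), (31, 4), (35, 19), (35, 38), (37, 31)}.

{(11, 29), (2, 12), (2, 25), (23, 40), (27, 36), (31, 4), (35, 19), (35, 38), (37, 31)}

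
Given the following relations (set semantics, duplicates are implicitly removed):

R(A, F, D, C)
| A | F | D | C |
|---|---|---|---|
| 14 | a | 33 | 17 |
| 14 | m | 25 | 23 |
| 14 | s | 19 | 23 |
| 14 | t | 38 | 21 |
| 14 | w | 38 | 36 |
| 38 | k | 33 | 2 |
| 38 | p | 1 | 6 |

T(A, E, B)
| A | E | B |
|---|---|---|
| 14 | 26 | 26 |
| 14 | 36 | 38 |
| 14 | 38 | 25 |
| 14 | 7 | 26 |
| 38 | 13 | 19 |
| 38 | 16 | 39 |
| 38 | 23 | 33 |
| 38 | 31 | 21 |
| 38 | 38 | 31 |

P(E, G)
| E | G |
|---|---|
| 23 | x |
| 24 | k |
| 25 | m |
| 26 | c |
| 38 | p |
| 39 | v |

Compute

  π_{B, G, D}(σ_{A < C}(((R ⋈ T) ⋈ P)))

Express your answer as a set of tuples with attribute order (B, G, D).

{(25, p, 19), (25, p, 25), (25, p, 33), (25, p, 38), (26, c, 19), (26, c, 25), (26, c, 33), (26, c, 38)}

R ⋈ T (natural join on A): {(14, a, 33, 17, 26, 26), (14, a, 33, 17, 36, 38), (14, a, 33, 17, 38, 25), (14, a, 33, 17, 7, 26), (14, m, 25, 23, 26, 26), (14, m, 25, 23, 36, 38), (14, m, 25, 23, 38, 25), (14, m, 25, 23, 7, 26), (14, s, 19, 23, 26, 26), (14, s, 19, 23, 36, 38), (14, s, 19, 23, 38, 25), (14, s, 19, 23, 7, 26), (14, t, 38, 21, 26, 26), (14, t, 38, 21, 36, 38), (14, t, 38, 21, 38, 25), (14, t, 38, 21, 7, 26), (14, w, 38, 36, 26, 26), (14, w, 38, 36, 36, 38), (14, w, 38, 36, 38, 25), (14, w, 38, 36, 7, 26), (38, k, 33, 2, 13, 19), (38, k, 33, 2, 16, 39), (38, k, 33, 2, 23, 33), (38, k, 33, 2, 31, 21), (38, k, 33, 2, 38, 31), (38, p, 1, 6, 13, 19), (38, p, 1, 6, 16, 39), (38, p, 1, 6, 23, 33), (38, p, 1, 6, 31, 21), (38, p, 1, 6, 38, 31)}
(R ⋈ T) ⋈ P (natural join on E): {(14, a, 33, 17, 26, 26, c), (14, a, 33, 17, 38, 25, p), (14, m, 25, 23, 26, 26, c), (14, m, 25, 23, 38, 25, p), (14, s, 19, 23, 26, 26, c), (14, s, 19, 23, 38, 25, p), (14, t, 38, 21, 26, 26, c), (14, t, 38, 21, 38, 25, p), (14, w, 38, 36, 26, 26, c), (14, w, 38, 36, 38, 25, p), (38, k, 33, 2, 23, 33, x), (38, k, 33, 2, 38, 31, p), (38, p, 1, 6, 23, 33, x), (38, p, 1, 6, 38, 31, p)}
Filtering on A < C leaves {(14, a, 33, 17, 26, 26, c), (14, a, 33, 17, 38, 25, p), (14, m, 25, 23, 26, 26, c), (14, m, 25, 23, 38, 25, p), (14, s, 19, 23, 26, 26, c), (14, s, 19, 23, 38, 25, p), (14, t, 38, 21, 26, 26, c), (14, t, 38, 21, 38, 25, p), (14, w, 38, 36, 26, 26, c), (14, w, 38, 36, 38, 25, p)}.
Projecting to B, G, D (2 duplicate(s) eliminated): {(25, p, 19), (25, p, 25), (25, p, 33), (25, p, 38), (26, c, 19), (26, c, 25), (26, c, 33), (26, c, 38)}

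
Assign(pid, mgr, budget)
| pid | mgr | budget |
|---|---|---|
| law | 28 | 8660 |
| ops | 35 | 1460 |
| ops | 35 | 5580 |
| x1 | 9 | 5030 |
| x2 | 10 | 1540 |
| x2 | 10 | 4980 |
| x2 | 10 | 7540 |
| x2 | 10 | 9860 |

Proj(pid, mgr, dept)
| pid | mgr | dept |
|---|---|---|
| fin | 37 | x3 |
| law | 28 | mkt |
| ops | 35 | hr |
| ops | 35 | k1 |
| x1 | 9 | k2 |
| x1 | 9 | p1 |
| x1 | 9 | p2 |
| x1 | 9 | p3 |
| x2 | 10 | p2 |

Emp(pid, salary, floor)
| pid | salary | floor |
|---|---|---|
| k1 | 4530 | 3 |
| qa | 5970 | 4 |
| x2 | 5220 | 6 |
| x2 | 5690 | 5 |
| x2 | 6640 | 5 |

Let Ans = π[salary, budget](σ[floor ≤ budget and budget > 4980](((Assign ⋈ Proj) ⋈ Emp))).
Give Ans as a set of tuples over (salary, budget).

{(5220, 7540), (5220, 9860), (5690, 7540), (5690, 9860), (6640, 7540), (6640, 9860)}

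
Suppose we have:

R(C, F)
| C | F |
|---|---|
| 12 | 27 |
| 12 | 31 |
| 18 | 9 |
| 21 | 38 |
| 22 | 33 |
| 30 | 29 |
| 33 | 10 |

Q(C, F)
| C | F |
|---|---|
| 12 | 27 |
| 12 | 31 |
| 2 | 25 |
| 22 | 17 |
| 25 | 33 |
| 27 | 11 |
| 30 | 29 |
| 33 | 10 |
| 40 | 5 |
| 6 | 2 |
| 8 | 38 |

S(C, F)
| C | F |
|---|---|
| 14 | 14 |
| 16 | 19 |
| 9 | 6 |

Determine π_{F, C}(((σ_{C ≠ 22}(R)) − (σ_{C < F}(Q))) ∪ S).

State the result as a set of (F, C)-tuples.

σ[C ≠ 22]: keep tuples satisfying C ≠ 22 → {(12, 27), (12, 31), (18, 9), (21, 38), (30, 29), (33, 10)}
σ[C < F]: keep tuples satisfying C < F → {(12, 27), (12, 31), (2, 25), (25, 33), (8, 38)}
Set difference of the two operands is {(18, 9), (21, 38), (30, 29), (33, 10)}.
Set union of the two operands is {(14, 14), (16, 19), (18, 9), (21, 38), (30, 29), (33, 10), (9, 6)}.
π_{F, C} gives {(10, 33), (14, 14), (19, 16), (29, 30), (38, 21), (6, 9), (9, 18)}.

{(10, 33), (14, 14), (19, 16), (29, 30), (38, 21), (6, 9), (9, 18)}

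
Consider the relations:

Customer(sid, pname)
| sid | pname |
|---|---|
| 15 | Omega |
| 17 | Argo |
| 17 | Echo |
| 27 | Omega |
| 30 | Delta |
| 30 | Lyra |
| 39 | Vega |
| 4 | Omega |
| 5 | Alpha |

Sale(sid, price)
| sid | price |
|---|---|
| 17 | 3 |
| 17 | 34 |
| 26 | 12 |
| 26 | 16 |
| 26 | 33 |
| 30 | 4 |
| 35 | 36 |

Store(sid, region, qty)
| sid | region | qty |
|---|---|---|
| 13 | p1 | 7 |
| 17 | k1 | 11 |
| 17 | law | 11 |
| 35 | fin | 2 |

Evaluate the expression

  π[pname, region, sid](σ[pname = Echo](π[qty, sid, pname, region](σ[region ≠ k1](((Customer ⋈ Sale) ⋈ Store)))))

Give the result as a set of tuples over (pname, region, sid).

{(Echo, law, 17)}

Natural join on sid: {(17, Argo, 3), (17, Argo, 34), (17, Echo, 3), (17, Echo, 34), (30, Delta, 4), (30, Lyra, 4)}
Natural join on sid: {(17, Argo, 3, k1, 11), (17, Argo, 3, law, 11), (17, Argo, 34, k1, 11), (17, Argo, 34, law, 11), (17, Echo, 3, k1, 11), (17, Echo, 3, law, 11), (17, Echo, 34, k1, 11), (17, Echo, 34, law, 11)}
Selection region ≠ k1: {(17, Argo, 3, law, 11), (17, Argo, 34, law, 11), (17, Echo, 3, law, 11), (17, Echo, 34, law, 11)}
Projecting to qty, sid, pname, region (2 duplicate(s) eliminated): {(11, 17, Argo, law), (11, 17, Echo, law)}
Selection pname = Echo: {(11, 17, Echo, law)}
Projecting to pname, region, sid: {(Echo, law, 17)}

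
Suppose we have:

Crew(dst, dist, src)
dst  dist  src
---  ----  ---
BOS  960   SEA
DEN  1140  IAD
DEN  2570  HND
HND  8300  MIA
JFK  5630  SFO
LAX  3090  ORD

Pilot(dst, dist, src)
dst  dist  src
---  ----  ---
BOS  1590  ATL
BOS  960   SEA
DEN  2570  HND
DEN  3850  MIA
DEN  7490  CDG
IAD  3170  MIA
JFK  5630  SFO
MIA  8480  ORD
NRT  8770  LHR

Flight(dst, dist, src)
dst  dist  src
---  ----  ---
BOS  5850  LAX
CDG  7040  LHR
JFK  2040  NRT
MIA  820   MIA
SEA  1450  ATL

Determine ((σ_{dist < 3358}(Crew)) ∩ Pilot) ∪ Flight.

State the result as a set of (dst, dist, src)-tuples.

{(BOS, 5850, LAX), (BOS, 960, SEA), (CDG, 7040, LHR), (DEN, 2570, HND), (JFK, 2040, NRT), (MIA, 820, MIA), (SEA, 1450, ATL)}

Filtering on dist < 3358 leaves {(BOS, 960, SEA), (DEN, 1140, IAD), (DEN, 2570, HND), (LAX, 3090, ORD)}.
Set intersection of the two operands is {(BOS, 960, SEA), (DEN, 2570, HND)}.
Set union of the two operands is {(BOS, 5850, LAX), (BOS, 960, SEA), (CDG, 7040, LHR), (DEN, 2570, HND), (JFK, 2040, NRT), (MIA, 820, MIA), (SEA, 1450, ATL)}.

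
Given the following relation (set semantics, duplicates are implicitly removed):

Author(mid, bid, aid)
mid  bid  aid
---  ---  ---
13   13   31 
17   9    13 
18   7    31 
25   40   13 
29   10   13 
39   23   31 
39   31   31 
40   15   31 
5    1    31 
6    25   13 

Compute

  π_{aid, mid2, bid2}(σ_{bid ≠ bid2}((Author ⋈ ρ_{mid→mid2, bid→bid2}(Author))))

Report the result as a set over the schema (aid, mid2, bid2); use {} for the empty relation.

ρ[mid→mid2, bid→bid2]: schema becomes (mid2, bid2, aid); tuples unchanged.
Joining Author and ρ_{mid→mid2, bid→bid2}(Author) on aid yields {(13, 13, 31, 13, 13), (13, 13, 31, 18, 7), (13, 13, 31, 39, 23), (13, 13, 31, 39, 31), (13, 13, 31, 40, 15), (13, 13, 31, 5, 1), (17, 9, 13, 17, 9), (17, 9, 13, 25, 40), (17, 9, 13, 29, 10), (17, 9, 13, 6, 25), (18, 7, 31, 13, 13), (18, 7, 31, 18, 7), (18, 7, 31, 39, 23), (18, 7, 31, 39, 31), (18, 7, 31, 40, 15), (18, 7, 31, 5, 1), (25, 40, 13, 17, 9), (25, 40, 13, 25, 40), (25, 40, 13, 29, 10), (25, 40, 13, 6, 25), (29, 10, 13, 17, 9), (29, 10, 13, 25, 40), (29, 10, 13, 29, 10), (29, 10, 13, 6, 25), (39, 23, 31, 13, 13), (39, 23, 31, 18, 7), (39, 23, 31, 39, 23), (39, 23, 31, 39, 31), (39, 23, 31, 40, 15), (39, 23, 31, 5, 1), (39, 31, 31, 13, 13), (39, 31, 31, 18, 7), (39, 31, 31, 39, 23), (39, 31, 31, 39, 31), (39, 31, 31, 40, 15), (39, 31, 31, 5, 1), (40, 15, 31, 13, 13), (40, 15, 31, 18, 7), (40, 15, 31, 39, 23), (40, 15, 31, 39, 31), (40, 15, 31, 40, 15), (40, 15, 31, 5, 1), (5, 1, 31, 13, 13), (5, 1, 31, 18, 7), (5, 1, 31, 39, 23), (5, 1, 31, 39, 31), (5, 1, 31, 40, 15), (5, 1, 31, 5, 1), (6, 25, 13, 17, 9), (6, 25, 13, 25, 40), (6, 25, 13, 29, 10), (6, 25, 13, 6, 25)}.
σ[bid ≠ bid2]: keep tuples satisfying bid ≠ bid2 → {(13, 13, 31, 18, 7), (13, 13, 31, 39, 23), (13, 13, 31, 39, 31), (13, 13, 31, 40, 15), (13, 13, 31, 5, 1), (17, 9, 13, 25, 40), (17, 9, 13, 29, 10), (17, 9, 13, 6, 25), (18, 7, 31, 13, 13), (18, 7, 31, 39, 23), (18, 7, 31, 39, 31), (18, 7, 31, 40, 15), (18, 7, 31, 5, 1), (25, 40, 13, 17, 9), (25, 40, 13, 29, 10), (25, 40, 13, 6, 25), (29, 10, 13, 17, 9), (29, 10, 13, 25, 40), (29, 10, 13, 6, 25), (39, 23, 31, 13, 13), (39, 23, 31, 18, 7), (39, 23, 31, 39, 31), (39, 23, 31, 40, 15), (39, 23, 31, 5, 1), (39, 31, 31, 13, 13), (39, 31, 31, 18, 7), (39, 31, 31, 39, 23), (39, 31, 31, 40, 15), (39, 31, 31, 5, 1), (40, 15, 31, 13, 13), (40, 15, 31, 18, 7), (40, 15, 31, 39, 23), (40, 15, 31, 39, 31), (40, 15, 31, 5, 1), (5, 1, 31, 13, 13), (5, 1, 31, 18, 7), (5, 1, 31, 39, 23), (5, 1, 31, 39, 31), (5, 1, 31, 40, 15), (6, 25, 13, 17, 9), (6, 25, 13, 25, 40), (6, 25, 13, 29, 10)}
π_{aid, mid2, bid2} gives {(13, 17, 9), (13, 25, 40), (13, 29, 10), (13, 6, 25), (31, 13, 13), (31, 18, 7), (31, 39, 23), (31, 39, 31), (31, 40, 15), (31, 5, 1)} (32 duplicate(s) eliminated).

{(13, 17, 9), (13, 25, 40), (13, 29, 10), (13, 6, 25), (31, 13, 13), (31, 18, 7), (31, 39, 23), (31, 39, 31), (31, 40, 15), (31, 5, 1)}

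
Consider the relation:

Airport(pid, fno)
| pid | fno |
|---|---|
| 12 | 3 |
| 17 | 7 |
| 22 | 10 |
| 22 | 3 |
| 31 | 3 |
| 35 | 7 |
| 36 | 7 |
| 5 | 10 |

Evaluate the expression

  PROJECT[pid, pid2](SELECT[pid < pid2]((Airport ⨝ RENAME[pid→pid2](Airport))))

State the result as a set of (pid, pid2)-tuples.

ρ[pid→pid2]: schema becomes (pid2, fno); tuples unchanged.
Airport ⋈ RENAME[pid→pid2](Airport) (natural join on fno): {(12, 3, 12), (12, 3, 22), (12, 3, 31), (17, 7, 17), (17, 7, 35), (17, 7, 36), (22, 10, 22), (22, 10, 5), (22, 3, 12), (22, 3, 22), (22, 3, 31), (31, 3, 12), (31, 3, 22), (31, 3, 31), (35, 7, 17), (35, 7, 35), (35, 7, 36), (36, 7, 17), (36, 7, 35), (36, 7, 36), (5, 10, 22), (5, 10, 5)}
σ[pid < pid2]: keep tuples satisfying pid < pid2 → {(12, 3, 22), (12, 3, 31), (17, 7, 35), (17, 7, 36), (22, 3, 31), (35, 7, 36), (5, 10, 22)}
π[pid, pid2]: project onto (pid, pid2) → {(12, 22), (12, 31), (17, 35), (17, 36), (22, 31), (35, 36), (5, 22)}

{(12, 22), (12, 31), (17, 35), (17, 36), (22, 31), (35, 36), (5, 22)}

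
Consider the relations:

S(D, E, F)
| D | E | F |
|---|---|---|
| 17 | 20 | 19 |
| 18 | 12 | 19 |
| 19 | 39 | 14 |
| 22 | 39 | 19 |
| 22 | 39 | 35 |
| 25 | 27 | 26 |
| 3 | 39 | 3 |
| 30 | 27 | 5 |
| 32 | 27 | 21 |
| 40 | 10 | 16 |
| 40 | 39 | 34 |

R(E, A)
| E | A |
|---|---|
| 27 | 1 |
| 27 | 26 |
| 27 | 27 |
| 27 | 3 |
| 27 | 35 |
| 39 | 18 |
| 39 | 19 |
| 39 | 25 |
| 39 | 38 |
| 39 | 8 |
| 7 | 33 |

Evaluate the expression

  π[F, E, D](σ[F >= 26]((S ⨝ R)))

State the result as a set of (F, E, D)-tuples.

S ⋈ R (natural join on E): {(19, 39, 14, 18), (19, 39, 14, 19), (19, 39, 14, 25), (19, 39, 14, 38), (19, 39, 14, 8), (22, 39, 19, 18), (22, 39, 19, 19), (22, 39, 19, 25), (22, 39, 19, 38), (22, 39, 19, 8), (22, 39, 35, 18), (22, 39, 35, 19), (22, 39, 35, 25), (22, 39, 35, 38), (22, 39, 35, 8), (25, 27, 26, 1), (25, 27, 26, 26), (25, 27, 26, 27), (25, 27, 26, 3), (25, 27, 26, 35), (3, 39, 3, 18), (3, 39, 3, 19), (3, 39, 3, 25), (3, 39, 3, 38), (3, 39, 3, 8), (30, 27, 5, 1), (30, 27, 5, 26), (30, 27, 5, 27), (30, 27, 5, 3), (30, 27, 5, 35), (32, 27, 21, 1), (32, 27, 21, 26), (32, 27, 21, 27), (32, 27, 21, 3), (32, 27, 21, 35), (40, 39, 34, 18), (40, 39, 34, 19), (40, 39, 34, 25), (40, 39, 34, 38), (40, 39, 34, 8)}
σ[F >= 26]: keep tuples satisfying F >= 26 → {(22, 39, 35, 18), (22, 39, 35, 19), (22, 39, 35, 25), (22, 39, 35, 38), (22, 39, 35, 8), (25, 27, 26, 1), (25, 27, 26, 26), (25, 27, 26, 27), (25, 27, 26, 3), (25, 27, 26, 35), (40, 39, 34, 18), (40, 39, 34, 19), (40, 39, 34, 25), (40, 39, 34, 38), (40, 39, 34, 8)}
π[F, E, D]: project onto (F, E, D) (12 duplicate(s) eliminated) → {(26, 27, 25), (34, 39, 40), (35, 39, 22)}

{(26, 27, 25), (34, 39, 40), (35, 39, 22)}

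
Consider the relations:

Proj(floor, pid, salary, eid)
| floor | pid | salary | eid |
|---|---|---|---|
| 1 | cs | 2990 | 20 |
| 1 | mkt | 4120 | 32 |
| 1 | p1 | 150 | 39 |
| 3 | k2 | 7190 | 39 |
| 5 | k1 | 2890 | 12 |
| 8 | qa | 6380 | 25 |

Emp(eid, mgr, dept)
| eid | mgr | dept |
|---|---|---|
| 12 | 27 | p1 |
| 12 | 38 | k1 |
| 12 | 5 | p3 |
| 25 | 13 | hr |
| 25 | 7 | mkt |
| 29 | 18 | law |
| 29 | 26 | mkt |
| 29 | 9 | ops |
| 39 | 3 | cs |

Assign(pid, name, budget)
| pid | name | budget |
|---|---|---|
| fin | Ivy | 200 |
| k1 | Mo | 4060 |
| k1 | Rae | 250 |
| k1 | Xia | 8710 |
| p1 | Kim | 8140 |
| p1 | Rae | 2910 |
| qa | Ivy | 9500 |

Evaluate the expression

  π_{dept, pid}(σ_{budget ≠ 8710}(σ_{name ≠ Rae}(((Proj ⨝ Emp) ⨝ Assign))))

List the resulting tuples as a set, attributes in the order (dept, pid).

Joining Proj and Emp on eid yields {(1, p1, 150, 39, 3, cs), (3, k2, 7190, 39, 3, cs), (5, k1, 2890, 12, 27, p1), (5, k1, 2890, 12, 38, k1), (5, k1, 2890, 12, 5, p3), (8, qa, 6380, 25, 13, hr), (8, qa, 6380, 25, 7, mkt)}.
Joining (Proj ⨝ Emp) and Assign on pid yields {(1, p1, 150, 39, 3, cs, Kim, 8140), (1, p1, 150, 39, 3, cs, Rae, 2910), (5, k1, 2890, 12, 27, p1, Mo, 4060), (5, k1, 2890, 12, 27, p1, Rae, 250), (5, k1, 2890, 12, 27, p1, Xia, 8710), (5, k1, 2890, 12, 38, k1, Mo, 4060), (5, k1, 2890, 12, 38, k1, Rae, 250), (5, k1, 2890, 12, 38, k1, Xia, 8710), (5, k1, 2890, 12, 5, p3, Mo, 4060), (5, k1, 2890, 12, 5, p3, Rae, 250), (5, k1, 2890, 12, 5, p3, Xia, 8710), (8, qa, 6380, 25, 13, hr, Ivy, 9500), (8, qa, 6380, 25, 7, mkt, Ivy, 9500)}.
Apply σ_{name ≠ Rae}; surviving tuples: {(1, p1, 150, 39, 3, cs, Kim, 8140), (5, k1, 2890, 12, 27, p1, Mo, 4060), (5, k1, 2890, 12, 27, p1, Xia, 8710), (5, k1, 2890, 12, 38, k1, Mo, 4060), (5, k1, 2890, 12, 38, k1, Xia, 8710), (5, k1, 2890, 12, 5, p3, Mo, 4060), (5, k1, 2890, 12, 5, p3, Xia, 8710), (8, qa, 6380, 25, 13, hr, Ivy, 9500), (8, qa, 6380, 25, 7, mkt, Ivy, 9500)}
Apply σ_{budget ≠ 8710}; surviving tuples: {(1, p1, 150, 39, 3, cs, Kim, 8140), (5, k1, 2890, 12, 27, p1, Mo, 4060), (5, k1, 2890, 12, 38, k1, Mo, 4060), (5, k1, 2890, 12, 5, p3, Mo, 4060), (8, qa, 6380, 25, 13, hr, Ivy, 9500), (8, qa, 6380, 25, 7, mkt, Ivy, 9500)}
Projecting to dept, pid: {(cs, p1), (hr, qa), (k1, k1), (mkt, qa), (p1, k1), (p3, k1)}

{(cs, p1), (hr, qa), (k1, k1), (mkt, qa), (p1, k1), (p3, k1)}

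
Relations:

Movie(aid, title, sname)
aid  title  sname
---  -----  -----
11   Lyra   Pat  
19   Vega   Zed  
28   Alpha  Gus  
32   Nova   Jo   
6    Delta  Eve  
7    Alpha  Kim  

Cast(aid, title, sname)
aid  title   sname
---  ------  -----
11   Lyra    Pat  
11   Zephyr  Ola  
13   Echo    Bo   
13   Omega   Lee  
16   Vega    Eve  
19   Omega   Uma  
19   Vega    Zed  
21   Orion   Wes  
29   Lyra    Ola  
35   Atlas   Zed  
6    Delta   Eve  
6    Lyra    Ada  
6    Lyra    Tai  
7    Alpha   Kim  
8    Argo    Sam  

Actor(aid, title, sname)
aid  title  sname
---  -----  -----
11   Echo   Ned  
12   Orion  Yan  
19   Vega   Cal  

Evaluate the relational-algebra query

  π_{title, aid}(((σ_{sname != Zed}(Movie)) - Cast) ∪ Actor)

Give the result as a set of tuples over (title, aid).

Filtering on sname != Zed leaves {(11, Lyra, Pat), (28, Alpha, Gus), (32, Nova, Jo), (6, Delta, Eve), (7, Alpha, Kim)}.
Difference: {(11, Lyra, Pat), (28, Alpha, Gus), (32, Nova, Jo), (6, Delta, Eve), (7, Alpha, Kim)} with {(11, Lyra, Pat), (11, Zephyr, Ola), (13, Echo, Bo), (13, Omega, Lee), (16, Vega, Eve), (19, Omega, Uma), (19, Vega, Zed), (21, Orion, Wes), (29, Lyra, Ola), (35, Atlas, Zed), (6, Delta, Eve), (6, Lyra, Ada), (6, Lyra, Tai), (7, Alpha, Kim), (8, Argo, Sam)} → {(28, Alpha, Gus), (32, Nova, Jo)}
Union: {(28, Alpha, Gus), (32, Nova, Jo)} with {(11, Echo, Ned), (12, Orion, Yan), (19, Vega, Cal)} → {(11, Echo, Ned), (12, Orion, Yan), (19, Vega, Cal), (28, Alpha, Gus), (32, Nova, Jo)}
π[title, aid]: project onto (title, aid) → {(Alpha, 28), (Echo, 11), (Nova, 32), (Orion, 12), (Vega, 19)}

{(Alpha, 28), (Echo, 11), (Nova, 32), (Orion, 12), (Vega, 19)}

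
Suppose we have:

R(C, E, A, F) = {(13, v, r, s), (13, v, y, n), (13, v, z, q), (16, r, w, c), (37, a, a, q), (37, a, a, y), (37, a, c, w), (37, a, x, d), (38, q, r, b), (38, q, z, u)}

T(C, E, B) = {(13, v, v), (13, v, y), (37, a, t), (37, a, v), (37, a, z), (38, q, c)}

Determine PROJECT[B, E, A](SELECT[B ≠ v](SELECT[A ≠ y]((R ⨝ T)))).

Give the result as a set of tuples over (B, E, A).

R ⋈ T (natural join on C, E): {(13, v, r, s, v), (13, v, r, s, y), (13, v, y, n, v), (13, v, y, n, y), (13, v, z, q, v), (13, v, z, q, y), (37, a, a, q, t), (37, a, a, q, v), (37, a, a, q, z), (37, a, a, y, t), (37, a, a, y, v), (37, a, a, y, z), (37, a, c, w, t), (37, a, c, w, v), (37, a, c, w, z), (37, a, x, d, t), (37, a, x, d, v), (37, a, x, d, z), (38, q, r, b, c), (38, q, z, u, c)}
σ[A ≠ y]: keep tuples satisfying A ≠ y → {(13, v, r, s, v), (13, v, r, s, y), (13, v, z, q, v), (13, v, z, q, y), (37, a, a, q, t), (37, a, a, q, v), (37, a, a, q, z), (37, a, a, y, t), (37, a, a, y, v), (37, a, a, y, z), (37, a, c, w, t), (37, a, c, w, v), (37, a, c, w, z), (37, a, x, d, t), (37, a, x, d, v), (37, a, x, d, z), (38, q, r, b, c), (38, q, z, u, c)}
σ[B ≠ v]: keep tuples satisfying B ≠ v → {(13, v, r, s, y), (13, v, z, q, y), (37, a, a, q, t), (37, a, a, q, z), (37, a, a, y, t), (37, a, a, y, z), (37, a, c, w, t), (37, a, c, w, z), (37, a, x, d, t), (37, a, x, d, z), (38, q, r, b, c), (38, q, z, u, c)}
π_{B, E, A} gives {(c, q, r), (c, q, z), (t, a, a), (t, a, c), (t, a, x), (y, v, r), (y, v, z), (z, a, a), (z, a, c), (z, a, x)} (2 duplicate(s) eliminated).

{(c, q, r), (c, q, z), (t, a, a), (t, a, c), (t, a, x), (y, v, r), (y, v, z), (z, a, a), (z, a, c), (z, a, x)}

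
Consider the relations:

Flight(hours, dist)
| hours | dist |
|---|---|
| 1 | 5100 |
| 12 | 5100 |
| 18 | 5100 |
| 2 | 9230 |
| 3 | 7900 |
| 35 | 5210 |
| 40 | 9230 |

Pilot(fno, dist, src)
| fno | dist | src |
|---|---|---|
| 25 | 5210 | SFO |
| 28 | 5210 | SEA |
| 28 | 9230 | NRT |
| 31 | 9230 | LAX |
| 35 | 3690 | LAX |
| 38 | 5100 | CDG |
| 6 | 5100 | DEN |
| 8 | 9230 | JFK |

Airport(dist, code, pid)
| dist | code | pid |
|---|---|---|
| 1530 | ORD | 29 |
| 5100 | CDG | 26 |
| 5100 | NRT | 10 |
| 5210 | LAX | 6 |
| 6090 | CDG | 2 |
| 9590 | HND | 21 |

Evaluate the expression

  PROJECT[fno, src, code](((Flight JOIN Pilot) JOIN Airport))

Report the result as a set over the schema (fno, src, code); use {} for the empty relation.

{(25, SFO, LAX), (28, SEA, LAX), (38, CDG, CDG), (38, CDG, NRT), (6, DEN, CDG), (6, DEN, NRT)}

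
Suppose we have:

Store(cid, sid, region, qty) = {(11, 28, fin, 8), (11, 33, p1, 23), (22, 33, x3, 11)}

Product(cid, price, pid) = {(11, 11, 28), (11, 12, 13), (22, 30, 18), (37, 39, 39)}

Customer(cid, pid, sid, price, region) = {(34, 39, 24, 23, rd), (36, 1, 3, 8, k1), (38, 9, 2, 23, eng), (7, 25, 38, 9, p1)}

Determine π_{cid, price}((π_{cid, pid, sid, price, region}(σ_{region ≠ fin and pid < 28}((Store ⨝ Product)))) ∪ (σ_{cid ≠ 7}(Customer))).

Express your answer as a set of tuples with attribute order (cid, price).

Store ⋈ Product (natural join on cid): {(11, 28, fin, 8, 11, 28), (11, 28, fin, 8, 12, 13), (11, 33, p1, 23, 11, 28), (11, 33, p1, 23, 12, 13), (22, 33, x3, 11, 30, 18)}
Selection region ≠ fin and pid < 28: {(11, 33, p1, 23, 12, 13), (22, 33, x3, 11, 30, 18)}
π[cid, pid, sid, price, region]: project onto (cid, pid, sid, price, region) → {(11, 13, 33, 12, p1), (22, 18, 33, 30, x3)}
Selection cid ≠ 7: {(34, 39, 24, 23, rd), (36, 1, 3, 8, k1), (38, 9, 2, 23, eng)}
Taking the union: {(11, 13, 33, 12, p1), (22, 18, 33, 30, x3), (34, 39, 24, 23, rd), (36, 1, 3, 8, k1), (38, 9, 2, 23, eng)}
π[cid, price]: project onto (cid, price) → {(11, 12), (22, 30), (34, 23), (36, 8), (38, 23)}

{(11, 12), (22, 30), (34, 23), (36, 8), (38, 23)}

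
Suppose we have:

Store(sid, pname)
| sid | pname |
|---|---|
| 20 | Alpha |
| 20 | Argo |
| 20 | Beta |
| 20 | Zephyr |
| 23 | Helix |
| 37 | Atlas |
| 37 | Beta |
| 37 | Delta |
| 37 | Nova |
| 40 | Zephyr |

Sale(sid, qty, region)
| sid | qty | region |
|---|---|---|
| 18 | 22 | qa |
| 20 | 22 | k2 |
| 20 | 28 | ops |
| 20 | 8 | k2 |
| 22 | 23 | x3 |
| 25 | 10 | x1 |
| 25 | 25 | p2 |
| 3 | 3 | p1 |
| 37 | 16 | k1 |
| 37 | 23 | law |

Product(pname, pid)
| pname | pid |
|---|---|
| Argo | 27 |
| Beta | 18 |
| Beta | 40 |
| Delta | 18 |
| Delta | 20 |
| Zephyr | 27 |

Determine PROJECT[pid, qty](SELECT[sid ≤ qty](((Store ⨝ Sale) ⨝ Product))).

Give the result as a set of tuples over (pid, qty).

Store ⋈ Sale (natural join on sid): {(20, Alpha, 22, k2), (20, Alpha, 28, ops), (20, Alpha, 8, k2), (20, Argo, 22, k2), (20, Argo, 28, ops), (20, Argo, 8, k2), (20, Beta, 22, k2), (20, Beta, 28, ops), (20, Beta, 8, k2), (20, Zephyr, 22, k2), (20, Zephyr, 28, ops), (20, Zephyr, 8, k2), (37, Atlas, 16, k1), (37, Atlas, 23, law), (37, Beta, 16, k1), (37, Beta, 23, law), (37, Delta, 16, k1), (37, Delta, 23, law), (37, Nova, 16, k1), (37, Nova, 23, law)}
(Store ⨝ Sale) ⋈ Product (natural join on pname): {(20, Argo, 22, k2, 27), (20, Argo, 28, ops, 27), (20, Argo, 8, k2, 27), (20, Beta, 22, k2, 18), (20, Beta, 22, k2, 40), (20, Beta, 28, ops, 18), (20, Beta, 28, ops, 40), (20, Beta, 8, k2, 18), (20, Beta, 8, k2, 40), (20, Zephyr, 22, k2, 27), (20, Zephyr, 28, ops, 27), (20, Zephyr, 8, k2, 27), (37, Beta, 16, k1, 18), (37, Beta, 16, k1, 40), (37, Beta, 23, law, 18), (37, Beta, 23, law, 40), (37, Delta, 16, k1, 18), (37, Delta, 16, k1, 20), (37, Delta, 23, law, 18), (37, Delta, 23, law, 20)}
Selection sid ≤ qty: {(20, Argo, 22, k2, 27), (20, Argo, 28, ops, 27), (20, Beta, 22, k2, 18), (20, Beta, 22, k2, 40), (20, Beta, 28, ops, 18), (20, Beta, 28, ops, 40), (20, Zephyr, 22, k2, 27), (20, Zephyr, 28, ops, 27)}
Projecting to pid, qty (2 duplicate(s) eliminated): {(18, 22), (18, 28), (27, 22), (27, 28), (40, 22), (40, 28)}

{(18, 22), (18, 28), (27, 22), (27, 28), (40, 22), (40, 28)}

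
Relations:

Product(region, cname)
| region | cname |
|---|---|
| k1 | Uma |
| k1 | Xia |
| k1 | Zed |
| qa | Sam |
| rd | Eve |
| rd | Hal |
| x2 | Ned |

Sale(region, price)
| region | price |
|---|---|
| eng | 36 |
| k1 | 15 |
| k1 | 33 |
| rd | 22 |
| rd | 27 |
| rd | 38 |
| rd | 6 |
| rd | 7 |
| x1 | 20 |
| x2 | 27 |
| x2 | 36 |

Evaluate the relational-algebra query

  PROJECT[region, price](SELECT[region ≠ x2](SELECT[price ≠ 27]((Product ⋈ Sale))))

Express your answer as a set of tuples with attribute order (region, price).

Product ⋈ Sale (natural join on region): {(k1, Uma, 15), (k1, Uma, 33), (k1, Xia, 15), (k1, Xia, 33), (k1, Zed, 15), (k1, Zed, 33), (rd, Eve, 22), (rd, Eve, 27), (rd, Eve, 38), (rd, Eve, 6), (rd, Eve, 7), (rd, Hal, 22), (rd, Hal, 27), (rd, Hal, 38), (rd, Hal, 6), (rd, Hal, 7), (x2, Ned, 27), (x2, Ned, 36)}
Filtering on price ≠ 27 leaves {(k1, Uma, 15), (k1, Uma, 33), (k1, Xia, 15), (k1, Xia, 33), (k1, Zed, 15), (k1, Zed, 33), (rd, Eve, 22), (rd, Eve, 38), (rd, Eve, 6), (rd, Eve, 7), (rd, Hal, 22), (rd, Hal, 38), (rd, Hal, 6), (rd, Hal, 7), (x2, Ned, 36)}.
Filtering on region ≠ x2 leaves {(k1, Uma, 15), (k1, Uma, 33), (k1, Xia, 15), (k1, Xia, 33), (k1, Zed, 15), (k1, Zed, 33), (rd, Eve, 22), (rd, Eve, 38), (rd, Eve, 6), (rd, Eve, 7), (rd, Hal, 22), (rd, Hal, 38), (rd, Hal, 6), (rd, Hal, 7)}.
Projecting to region, price (8 duplicate(s) eliminated): {(k1, 15), (k1, 33), (rd, 22), (rd, 38), (rd, 6), (rd, 7)}

{(k1, 15), (k1, 33), (rd, 22), (rd, 38), (rd, 6), (rd, 7)}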